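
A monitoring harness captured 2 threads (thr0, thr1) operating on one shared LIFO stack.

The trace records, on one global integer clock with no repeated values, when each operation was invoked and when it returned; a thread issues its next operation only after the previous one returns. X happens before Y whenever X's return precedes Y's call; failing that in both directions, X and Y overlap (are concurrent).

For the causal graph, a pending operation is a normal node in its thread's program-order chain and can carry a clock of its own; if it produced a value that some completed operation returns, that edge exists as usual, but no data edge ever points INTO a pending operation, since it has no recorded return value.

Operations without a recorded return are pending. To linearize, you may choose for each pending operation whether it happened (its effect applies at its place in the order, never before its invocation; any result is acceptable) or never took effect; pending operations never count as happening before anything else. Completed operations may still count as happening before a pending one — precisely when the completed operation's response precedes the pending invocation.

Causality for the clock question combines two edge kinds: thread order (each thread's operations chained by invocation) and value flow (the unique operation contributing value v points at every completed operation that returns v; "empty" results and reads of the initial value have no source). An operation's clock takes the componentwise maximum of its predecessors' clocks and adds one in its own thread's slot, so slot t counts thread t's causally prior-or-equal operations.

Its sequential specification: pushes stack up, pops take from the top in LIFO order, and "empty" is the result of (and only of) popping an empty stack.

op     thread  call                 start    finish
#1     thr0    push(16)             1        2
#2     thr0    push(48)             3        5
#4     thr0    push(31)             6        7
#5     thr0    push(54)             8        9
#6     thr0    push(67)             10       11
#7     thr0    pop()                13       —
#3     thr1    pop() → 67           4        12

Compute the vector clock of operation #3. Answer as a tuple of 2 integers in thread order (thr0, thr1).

(5, 1)

#1 (invocation 1): nothing precedes it; thr0's component alone gives (1, 0)
VC(#2, invoked at 3): max of VC(#1)=(1, 0), then +1 on thread thr0 → (2, 0)
VC(#4, invoked at 6): max of VC(#2)=(2, 0), then +1 on thread thr0 → (3, 0)
VC(#5, invoked at 8): max of VC(#4)=(3, 0), then +1 on thread thr0 → (4, 0)
VC(#6, invoked at 10): max of VC(#5)=(4, 0), then +1 on thread thr0 → (5, 0)
VC(#3, invoked at 4): max of VC(#6)=(5, 0), then +1 on thread thr1 → (5, 1)
VC(#7, invoked at 13): max of VC(#6)=(5, 0), then +1 on thread thr0 → (6, 0)
target: VC(#3) = (5, 1)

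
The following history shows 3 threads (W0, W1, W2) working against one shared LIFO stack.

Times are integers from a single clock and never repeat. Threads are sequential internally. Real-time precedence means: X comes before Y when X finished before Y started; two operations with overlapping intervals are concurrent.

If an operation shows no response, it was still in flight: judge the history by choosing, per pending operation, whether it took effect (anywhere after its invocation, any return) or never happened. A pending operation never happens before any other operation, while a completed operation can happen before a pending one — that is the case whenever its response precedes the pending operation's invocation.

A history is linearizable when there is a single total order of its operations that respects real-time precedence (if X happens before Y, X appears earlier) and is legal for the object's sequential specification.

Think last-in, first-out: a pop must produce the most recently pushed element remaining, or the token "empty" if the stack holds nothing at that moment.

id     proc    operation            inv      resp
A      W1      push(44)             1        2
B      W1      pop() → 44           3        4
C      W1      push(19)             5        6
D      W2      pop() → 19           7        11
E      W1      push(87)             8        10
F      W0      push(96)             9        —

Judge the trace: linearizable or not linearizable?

linearizable

a witness: A, B, C, D, E
step 1: A push(44) — stack <44>
step 2: B pop() → 44 — stack <>
step 3: C push(19) — stack <19>
step 4: D pop() → 19 — stack <>
step 5: E push(87) — stack <87>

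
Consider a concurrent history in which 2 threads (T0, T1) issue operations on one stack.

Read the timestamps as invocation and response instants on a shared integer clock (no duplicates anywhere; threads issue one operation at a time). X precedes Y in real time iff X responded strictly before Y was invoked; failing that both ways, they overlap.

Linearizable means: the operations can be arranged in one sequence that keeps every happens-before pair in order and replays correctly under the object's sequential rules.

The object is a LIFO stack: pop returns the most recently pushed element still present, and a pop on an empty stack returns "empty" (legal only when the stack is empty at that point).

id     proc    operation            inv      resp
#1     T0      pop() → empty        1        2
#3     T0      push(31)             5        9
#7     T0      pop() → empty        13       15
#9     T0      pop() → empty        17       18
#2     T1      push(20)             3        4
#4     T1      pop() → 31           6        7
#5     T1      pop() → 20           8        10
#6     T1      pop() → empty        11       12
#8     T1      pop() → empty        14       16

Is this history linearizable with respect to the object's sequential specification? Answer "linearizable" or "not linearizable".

one valid linearization: #1, #2, #3, #4, #5, #6, #7, #8, #9
1. #1 pop() → empty, leaving stack <>
2. #2 push(20), leaving stack <20>
3. #3 push(31), leaving stack <20,31>
4. #4 pop() → 31, leaving stack <20>
5. #5 pop() → 20, leaving stack <>
6. #6 pop() → empty, leaving stack <>
7. #7 pop() → empty, leaving stack <>
8. #8 pop() → empty, leaving stack <>
9. #9 pop() → empty, leaving stack <>

linearizable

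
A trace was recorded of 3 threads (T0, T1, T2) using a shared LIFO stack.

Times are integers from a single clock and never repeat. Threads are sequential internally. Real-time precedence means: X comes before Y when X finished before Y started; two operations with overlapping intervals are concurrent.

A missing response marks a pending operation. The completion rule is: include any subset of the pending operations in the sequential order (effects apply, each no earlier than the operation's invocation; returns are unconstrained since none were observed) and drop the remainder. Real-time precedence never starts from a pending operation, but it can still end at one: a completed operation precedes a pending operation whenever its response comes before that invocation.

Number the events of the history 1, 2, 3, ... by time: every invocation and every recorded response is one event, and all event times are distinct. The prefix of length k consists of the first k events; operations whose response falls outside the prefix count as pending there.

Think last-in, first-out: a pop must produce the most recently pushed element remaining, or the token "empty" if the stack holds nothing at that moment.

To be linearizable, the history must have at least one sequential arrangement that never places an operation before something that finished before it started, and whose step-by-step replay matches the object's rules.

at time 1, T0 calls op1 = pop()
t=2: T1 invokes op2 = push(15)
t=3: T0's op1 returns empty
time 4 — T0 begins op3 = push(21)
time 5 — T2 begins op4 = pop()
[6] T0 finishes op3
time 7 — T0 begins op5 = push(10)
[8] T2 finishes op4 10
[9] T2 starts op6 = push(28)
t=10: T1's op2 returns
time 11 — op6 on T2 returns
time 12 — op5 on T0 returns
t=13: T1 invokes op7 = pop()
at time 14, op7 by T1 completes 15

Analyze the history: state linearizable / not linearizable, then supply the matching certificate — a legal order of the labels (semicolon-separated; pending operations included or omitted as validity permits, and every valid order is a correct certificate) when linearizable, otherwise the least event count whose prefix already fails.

linearizable — witness: op1; op3; op5; op4; op6; op2; op7

after step 1 (op1 pop() → empty): stack <>
after step 2 (op3 push(21)): stack <21>
after step 3 (op5 push(10)): stack <21,10>
after step 4 (op4 pop() → 10): stack <21>
after step 5 (op6 push(28)): stack <21,28>
after step 6 (op2 push(15)): stack <21,28,15>
after step 7 (op7 pop() → 15): stack <21,28>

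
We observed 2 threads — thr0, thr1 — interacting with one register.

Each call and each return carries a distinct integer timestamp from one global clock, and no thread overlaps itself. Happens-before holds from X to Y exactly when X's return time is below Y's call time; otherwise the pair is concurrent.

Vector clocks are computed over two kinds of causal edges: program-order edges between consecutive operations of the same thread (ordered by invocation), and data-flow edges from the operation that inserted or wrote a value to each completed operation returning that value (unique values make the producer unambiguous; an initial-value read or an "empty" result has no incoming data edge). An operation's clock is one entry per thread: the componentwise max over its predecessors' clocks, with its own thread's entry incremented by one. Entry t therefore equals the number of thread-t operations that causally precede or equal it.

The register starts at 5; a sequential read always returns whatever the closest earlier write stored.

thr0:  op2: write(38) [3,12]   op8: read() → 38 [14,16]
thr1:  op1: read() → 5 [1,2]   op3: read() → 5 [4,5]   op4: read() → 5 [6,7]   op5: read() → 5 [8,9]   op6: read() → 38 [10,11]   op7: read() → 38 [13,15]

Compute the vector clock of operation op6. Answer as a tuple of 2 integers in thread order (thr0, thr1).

(1, 5)

VC(op1, invoked at 1): no causal predecessors; +1 on thr1 → (0, 1)
VC(op2, invoked at 3): no causal predecessors; +1 on thr0 → (1, 0)
from VC(op1)=(0, 1), op3 (invoked 4) maxes components and bumps thr1 → (0, 2)
from VC(op2)=(1, 0), op8 (invoked 14) maxes components and bumps thr0 → (2, 0)
from VC(op3)=(0, 2), op4 (invoked 6) maxes components and bumps thr1 → (0, 3)
from VC(op4)=(0, 3), op5 (invoked 8) maxes components and bumps thr1 → (0, 4)
from VC(op2)=(1, 0), VC(op5)=(0, 4), op6 (invoked 10) maxes components and bumps thr1 → (1, 5)
from VC(op2)=(1, 0), VC(op6)=(1, 5), op7 (invoked 13) maxes components and bumps thr1 → (1, 6)
target: VC(op6) = (1, 5)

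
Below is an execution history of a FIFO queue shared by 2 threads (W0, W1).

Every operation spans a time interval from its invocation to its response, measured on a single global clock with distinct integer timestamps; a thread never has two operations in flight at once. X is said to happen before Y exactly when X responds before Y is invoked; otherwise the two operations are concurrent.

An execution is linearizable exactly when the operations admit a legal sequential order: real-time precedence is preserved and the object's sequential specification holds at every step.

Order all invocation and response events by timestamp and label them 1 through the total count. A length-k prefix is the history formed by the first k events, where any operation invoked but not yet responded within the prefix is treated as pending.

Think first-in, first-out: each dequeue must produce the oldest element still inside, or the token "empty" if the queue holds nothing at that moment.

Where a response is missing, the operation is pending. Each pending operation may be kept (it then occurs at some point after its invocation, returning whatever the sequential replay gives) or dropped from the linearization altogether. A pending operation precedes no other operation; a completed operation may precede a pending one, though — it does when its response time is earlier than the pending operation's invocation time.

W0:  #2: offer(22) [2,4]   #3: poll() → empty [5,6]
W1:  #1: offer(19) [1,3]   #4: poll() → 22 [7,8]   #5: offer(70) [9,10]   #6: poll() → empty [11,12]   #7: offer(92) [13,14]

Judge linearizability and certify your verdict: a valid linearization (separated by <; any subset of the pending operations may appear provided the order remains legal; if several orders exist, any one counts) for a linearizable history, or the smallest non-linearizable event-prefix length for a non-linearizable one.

not linearizable — minimal violating prefix: 6 events

prefix check: 1..5 passes, 1..6 fails once #3's time-6 response joins
every one of the 2 real-time-consistent orders over 3 completed FIFO queue ops fails the sequential spec
e.g. #1, #2, #3: illegal at step 3, since #3 poll() → empty cannot apply there
e.g. #2, #1, #3: illegal at step 3, since #3 poll() → empty cannot apply there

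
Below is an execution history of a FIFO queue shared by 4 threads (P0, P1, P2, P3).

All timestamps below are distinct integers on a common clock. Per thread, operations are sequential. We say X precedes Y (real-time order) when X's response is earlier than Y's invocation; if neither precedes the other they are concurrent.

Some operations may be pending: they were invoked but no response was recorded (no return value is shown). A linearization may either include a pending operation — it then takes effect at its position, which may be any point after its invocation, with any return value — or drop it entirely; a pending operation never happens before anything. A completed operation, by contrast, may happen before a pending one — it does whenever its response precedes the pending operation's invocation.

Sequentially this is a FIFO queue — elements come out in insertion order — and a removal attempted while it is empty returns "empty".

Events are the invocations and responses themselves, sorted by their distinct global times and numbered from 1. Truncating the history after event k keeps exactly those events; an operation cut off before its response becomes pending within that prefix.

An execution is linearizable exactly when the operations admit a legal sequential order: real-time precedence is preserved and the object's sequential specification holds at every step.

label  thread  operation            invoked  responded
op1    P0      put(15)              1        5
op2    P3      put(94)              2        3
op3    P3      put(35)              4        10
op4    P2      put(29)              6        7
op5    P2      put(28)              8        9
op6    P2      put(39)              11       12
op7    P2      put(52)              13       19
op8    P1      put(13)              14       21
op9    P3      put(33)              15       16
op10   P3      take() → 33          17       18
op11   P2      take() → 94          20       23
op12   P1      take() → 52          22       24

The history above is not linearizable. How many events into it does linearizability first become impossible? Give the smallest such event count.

a valid linearization of events 1..17 exists, for instance op1, op2, op3, op4, op5, op6, op7, op8, op9:
1. op1 put(15), leaving queue <15>
2. op2 put(94), leaving queue <15,94>
3. op3 put(35), leaving queue <15,94,35>
4. op4 put(29), leaving queue <15,94,35,29>
5. op5 put(28), leaving queue <15,94,35,29,28>
6. op6 put(39), leaving queue <15,94,35,29,28,39>
7. op7 put(52) (pending, included), leaving queue <15,94,35,29,28,39,52>
8. op8 put(13) (pending, included), leaving queue <15,94,35,29,28,39,52,13>
9. op9 put(33), leaving queue <15,94,35,29,28,39,52,13,33>
once event 18 joins (op10's response, time 18), exhaustive search finds no witness
no escape via the 2 pending operations (op7, op8): every completion choice fails
sample order op1, op2, op3, op4, op5, op6, op9, op10 (pending dropped) stalls at step 8 — op10 take() → 33 has no legal effect
sample order op1, op2, op4, op3, op5, op6, op9, op10 (pending dropped) stalls at step 8 — op10 take() → 33 has no legal effect

18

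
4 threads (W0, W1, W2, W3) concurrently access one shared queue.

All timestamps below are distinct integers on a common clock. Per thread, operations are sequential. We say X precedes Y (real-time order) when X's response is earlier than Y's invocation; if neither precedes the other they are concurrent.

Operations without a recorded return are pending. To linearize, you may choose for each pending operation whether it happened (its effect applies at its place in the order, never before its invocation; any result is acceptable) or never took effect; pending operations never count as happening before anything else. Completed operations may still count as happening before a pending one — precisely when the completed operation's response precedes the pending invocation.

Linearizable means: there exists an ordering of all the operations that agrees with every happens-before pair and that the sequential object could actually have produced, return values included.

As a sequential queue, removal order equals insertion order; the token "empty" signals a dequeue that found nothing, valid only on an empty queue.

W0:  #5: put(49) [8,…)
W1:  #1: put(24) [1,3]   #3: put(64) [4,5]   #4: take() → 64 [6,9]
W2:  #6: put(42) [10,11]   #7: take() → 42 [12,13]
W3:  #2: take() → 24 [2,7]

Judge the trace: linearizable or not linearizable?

linearizable

one valid linearization: #1, #2, #3, #4, #6, #5, #7
1. #1 put(24), leaving queue <24>
2. #2 take() → 24, leaving queue <>
3. #3 put(64), leaving queue <64>
4. #4 take() → 64, leaving queue <>
5. #6 put(42), leaving queue <42>
6. #5 put(49) (pending, included), leaving queue <42,49>
7. #7 take() → 42, leaving queue <49>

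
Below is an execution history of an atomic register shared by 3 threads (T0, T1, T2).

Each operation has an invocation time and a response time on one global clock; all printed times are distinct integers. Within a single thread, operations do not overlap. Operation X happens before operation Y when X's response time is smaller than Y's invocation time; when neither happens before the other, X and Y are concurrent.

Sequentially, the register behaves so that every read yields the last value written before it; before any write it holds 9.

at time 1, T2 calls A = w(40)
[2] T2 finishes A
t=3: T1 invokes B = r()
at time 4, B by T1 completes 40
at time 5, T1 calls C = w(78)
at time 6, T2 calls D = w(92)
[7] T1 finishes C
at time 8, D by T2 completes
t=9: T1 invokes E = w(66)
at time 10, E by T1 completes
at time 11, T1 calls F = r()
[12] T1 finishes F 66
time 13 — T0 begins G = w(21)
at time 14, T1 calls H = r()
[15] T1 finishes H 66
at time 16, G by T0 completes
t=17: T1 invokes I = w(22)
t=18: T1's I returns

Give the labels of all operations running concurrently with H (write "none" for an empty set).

G

H spans [14,15]: anything still running between times 14 and 15 counts as concurrent
A [1,2]: before
B [3,4]: before
C [5,7]: before
D [6,8]: before
E [9,10]: before
F [11,12]: before
G [13,16]: concurrent
I [17,18]: after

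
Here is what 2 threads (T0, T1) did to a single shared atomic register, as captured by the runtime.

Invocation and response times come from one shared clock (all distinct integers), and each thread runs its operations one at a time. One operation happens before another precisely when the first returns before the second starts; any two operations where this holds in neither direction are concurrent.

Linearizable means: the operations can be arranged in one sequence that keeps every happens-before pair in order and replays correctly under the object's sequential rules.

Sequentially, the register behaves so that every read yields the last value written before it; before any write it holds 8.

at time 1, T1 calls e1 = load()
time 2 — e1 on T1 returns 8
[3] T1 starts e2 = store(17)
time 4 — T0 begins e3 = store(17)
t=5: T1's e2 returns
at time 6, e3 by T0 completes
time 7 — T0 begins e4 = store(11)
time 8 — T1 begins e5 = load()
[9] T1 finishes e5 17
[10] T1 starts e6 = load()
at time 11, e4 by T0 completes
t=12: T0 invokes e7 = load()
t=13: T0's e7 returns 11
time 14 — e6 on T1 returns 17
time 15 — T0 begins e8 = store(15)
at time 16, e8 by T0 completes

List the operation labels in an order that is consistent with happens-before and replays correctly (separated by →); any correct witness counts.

1. e1 load() → 8, leaving value 8
2. e2 store(17), leaving value 17
3. e3 store(17), leaving value 17
4. e5 load() → 17, leaving value 17
5. e6 load() → 17, leaving value 17
6. e4 store(11), leaving value 11
7. e7 load() → 11, leaving value 11
8. e8 store(15), leaving value 15

e1 → e2 → e3 → e5 → e6 → e4 → e7 → e8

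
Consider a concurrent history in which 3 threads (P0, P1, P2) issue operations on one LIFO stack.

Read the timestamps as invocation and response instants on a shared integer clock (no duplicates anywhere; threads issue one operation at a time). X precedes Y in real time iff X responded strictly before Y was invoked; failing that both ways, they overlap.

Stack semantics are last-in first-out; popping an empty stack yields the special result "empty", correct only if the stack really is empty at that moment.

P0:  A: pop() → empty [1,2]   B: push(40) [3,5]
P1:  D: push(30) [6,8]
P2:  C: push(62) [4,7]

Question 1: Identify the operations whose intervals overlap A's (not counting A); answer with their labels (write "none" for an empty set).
none

overlap test against A [1,2]: concurrent iff the interval meets 1..2
B [3,5]: after
C [4,7]: after
D [6,8]: after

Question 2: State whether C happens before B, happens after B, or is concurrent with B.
concurrent

C spans [4,7], B spans [3,5]
the intervals overlap in both directions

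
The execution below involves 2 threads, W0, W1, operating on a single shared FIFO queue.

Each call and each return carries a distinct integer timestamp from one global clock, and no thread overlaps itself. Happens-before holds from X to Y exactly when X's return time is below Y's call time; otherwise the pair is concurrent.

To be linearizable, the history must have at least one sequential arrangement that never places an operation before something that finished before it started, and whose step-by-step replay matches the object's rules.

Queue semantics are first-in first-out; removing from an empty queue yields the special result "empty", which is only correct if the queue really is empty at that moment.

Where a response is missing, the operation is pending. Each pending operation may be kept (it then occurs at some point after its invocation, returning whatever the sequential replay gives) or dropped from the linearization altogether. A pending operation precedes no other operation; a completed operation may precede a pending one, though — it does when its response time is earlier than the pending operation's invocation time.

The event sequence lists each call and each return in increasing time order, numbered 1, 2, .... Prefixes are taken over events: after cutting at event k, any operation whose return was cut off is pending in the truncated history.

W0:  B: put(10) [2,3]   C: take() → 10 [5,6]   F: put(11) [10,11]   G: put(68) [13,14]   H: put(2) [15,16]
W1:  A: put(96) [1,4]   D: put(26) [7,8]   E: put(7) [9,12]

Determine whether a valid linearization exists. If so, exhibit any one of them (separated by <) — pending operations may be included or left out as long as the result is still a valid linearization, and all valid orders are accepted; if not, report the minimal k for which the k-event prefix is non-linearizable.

after step 1 (B put(10)): queue <10>
after step 2 (A put(96)): queue <10,96>
after step 3 (C take() → 10): queue <96>
after step 4 (D put(26)): queue <96,26>
after step 5 (E put(7)): queue <96,26,7>
after step 6 (F put(11)): queue <96,26,7,11>
after step 7 (G put(68)): queue <96,26,7,11,68>
after step 8 (H put(2)): queue <96,26,7,11,68,2>

linearizable — witness: B < A < C < D < E < F < G < H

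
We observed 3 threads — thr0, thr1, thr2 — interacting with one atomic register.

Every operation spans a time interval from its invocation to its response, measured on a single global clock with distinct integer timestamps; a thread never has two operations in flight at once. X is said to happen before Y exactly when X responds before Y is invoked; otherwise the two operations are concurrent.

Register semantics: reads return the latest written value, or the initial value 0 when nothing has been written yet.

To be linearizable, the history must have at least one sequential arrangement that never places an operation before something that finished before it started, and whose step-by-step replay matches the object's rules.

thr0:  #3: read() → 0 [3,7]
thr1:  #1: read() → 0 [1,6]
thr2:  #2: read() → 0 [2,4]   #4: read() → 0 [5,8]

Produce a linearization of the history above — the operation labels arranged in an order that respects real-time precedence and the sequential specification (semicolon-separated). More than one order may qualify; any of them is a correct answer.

step 1: #1 read() → 0 — value 0
step 2: #2 read() → 0 — value 0
step 3: #3 read() → 0 — value 0
step 4: #4 read() → 0 — value 0

#1; #2; #3; #4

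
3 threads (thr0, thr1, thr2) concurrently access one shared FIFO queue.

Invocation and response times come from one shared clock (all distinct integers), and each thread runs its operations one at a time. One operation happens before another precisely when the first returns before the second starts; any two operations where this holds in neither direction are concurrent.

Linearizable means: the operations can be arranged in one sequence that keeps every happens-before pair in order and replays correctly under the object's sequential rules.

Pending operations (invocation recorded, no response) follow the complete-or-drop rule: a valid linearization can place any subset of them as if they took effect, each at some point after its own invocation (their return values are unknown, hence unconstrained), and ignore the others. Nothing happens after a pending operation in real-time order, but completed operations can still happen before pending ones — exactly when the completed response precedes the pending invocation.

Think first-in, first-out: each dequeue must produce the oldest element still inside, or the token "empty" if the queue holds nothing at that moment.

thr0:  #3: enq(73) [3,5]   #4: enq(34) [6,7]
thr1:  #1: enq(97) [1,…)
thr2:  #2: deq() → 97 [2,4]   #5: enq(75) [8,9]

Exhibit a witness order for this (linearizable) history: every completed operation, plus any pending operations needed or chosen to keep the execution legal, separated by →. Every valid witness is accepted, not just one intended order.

after step 1 (#1 enq(97) (pending, included)): queue <97>
after step 2 (#2 deq() → 97): queue <>
after step 3 (#3 enq(73)): queue <73>
after step 4 (#4 enq(34)): queue <73,34>
after step 5 (#5 enq(75)): queue <73,34,75>

#1 → #2 → #3 → #4 → #5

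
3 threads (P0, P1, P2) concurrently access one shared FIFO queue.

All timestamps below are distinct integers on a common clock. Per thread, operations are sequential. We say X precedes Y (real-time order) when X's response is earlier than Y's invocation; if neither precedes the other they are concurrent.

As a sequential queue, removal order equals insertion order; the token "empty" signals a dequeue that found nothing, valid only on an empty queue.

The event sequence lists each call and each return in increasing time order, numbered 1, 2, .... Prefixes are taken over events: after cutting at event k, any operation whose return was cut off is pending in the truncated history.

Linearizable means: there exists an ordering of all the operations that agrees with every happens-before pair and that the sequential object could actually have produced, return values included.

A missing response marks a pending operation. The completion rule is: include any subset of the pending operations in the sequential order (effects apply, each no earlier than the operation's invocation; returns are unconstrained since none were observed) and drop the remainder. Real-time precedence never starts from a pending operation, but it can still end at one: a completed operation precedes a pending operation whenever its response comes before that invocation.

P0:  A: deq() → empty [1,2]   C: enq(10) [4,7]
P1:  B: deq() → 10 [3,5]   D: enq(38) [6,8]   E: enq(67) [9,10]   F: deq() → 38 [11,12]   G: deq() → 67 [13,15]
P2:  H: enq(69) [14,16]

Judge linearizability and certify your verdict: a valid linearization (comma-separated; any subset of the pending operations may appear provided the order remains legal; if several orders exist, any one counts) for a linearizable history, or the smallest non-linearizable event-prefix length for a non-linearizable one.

linearizable — witness: A, C, B, D, E, F, G, H

after step 1 (A deq() → empty): queue <>
after step 2 (C enq(10)): queue <10>
after step 3 (B deq() → 10): queue <>
after step 4 (D enq(38)): queue <38>
after step 5 (E enq(67)): queue <38,67>
after step 6 (F deq() → 38): queue <67>
after step 7 (G deq() → 67): queue <>
after step 8 (H enq(69)): queue <69>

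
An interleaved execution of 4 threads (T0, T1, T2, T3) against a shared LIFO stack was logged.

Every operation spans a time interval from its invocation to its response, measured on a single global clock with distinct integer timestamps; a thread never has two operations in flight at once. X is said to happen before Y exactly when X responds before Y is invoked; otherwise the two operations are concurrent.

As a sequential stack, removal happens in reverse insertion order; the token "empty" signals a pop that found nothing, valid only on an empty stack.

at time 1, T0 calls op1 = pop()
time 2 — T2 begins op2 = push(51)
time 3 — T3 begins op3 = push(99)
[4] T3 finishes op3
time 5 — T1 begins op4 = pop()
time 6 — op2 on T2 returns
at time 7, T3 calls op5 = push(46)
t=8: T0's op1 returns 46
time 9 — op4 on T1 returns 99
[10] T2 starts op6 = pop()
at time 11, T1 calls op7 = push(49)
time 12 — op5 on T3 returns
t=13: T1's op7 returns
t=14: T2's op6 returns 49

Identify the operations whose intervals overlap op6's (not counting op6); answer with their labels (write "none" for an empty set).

concurrent with op6 ([10,14]): every op whose interval crosses 10..14
op1 [1,8]: before
op2 [2,6]: before
op3 [3,4]: before
op4 [5,9]: before
op5 [7,12]: concurrent
op7 [11,13]: concurrent

op5, op7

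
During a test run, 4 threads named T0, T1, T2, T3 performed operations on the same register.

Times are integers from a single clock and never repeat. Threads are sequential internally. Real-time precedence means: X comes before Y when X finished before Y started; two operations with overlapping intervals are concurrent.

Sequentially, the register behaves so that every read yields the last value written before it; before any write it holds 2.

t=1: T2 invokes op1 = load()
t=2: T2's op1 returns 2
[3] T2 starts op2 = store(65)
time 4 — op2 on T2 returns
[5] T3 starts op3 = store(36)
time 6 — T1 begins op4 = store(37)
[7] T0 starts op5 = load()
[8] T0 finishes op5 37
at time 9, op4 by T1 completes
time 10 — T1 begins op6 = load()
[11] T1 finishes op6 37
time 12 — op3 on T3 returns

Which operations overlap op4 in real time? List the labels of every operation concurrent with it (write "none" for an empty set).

op3, op5

overlap test against op4 [6,9]: concurrent iff the interval meets 6..9
op1 [1,2]: before
op2 [3,4]: before
op3 [5,12]: concurrent
op5 [7,8]: concurrent
op6 [10,11]: after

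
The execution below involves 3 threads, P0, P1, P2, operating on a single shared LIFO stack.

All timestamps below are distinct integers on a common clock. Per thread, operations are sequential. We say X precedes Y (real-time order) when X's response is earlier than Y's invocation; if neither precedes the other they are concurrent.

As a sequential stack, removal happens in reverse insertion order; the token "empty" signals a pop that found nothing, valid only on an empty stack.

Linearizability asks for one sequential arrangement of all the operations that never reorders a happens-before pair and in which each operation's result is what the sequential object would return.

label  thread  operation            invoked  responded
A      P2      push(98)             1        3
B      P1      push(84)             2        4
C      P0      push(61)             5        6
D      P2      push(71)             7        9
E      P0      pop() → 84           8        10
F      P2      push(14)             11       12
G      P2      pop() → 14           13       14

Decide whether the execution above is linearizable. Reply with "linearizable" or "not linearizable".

the violation lands at event 10, E's response at time 10: events 1..9 linearize, events 1..10 do not
4 orders of the 5 completed LIFO stack ops respect real time; none is legal
take A, B, C, D, E: step 5 already fails, because E pop() → 84 cannot occur there
take A, B, C, E, D: step 4 already fails, because E pop() → 84 cannot occur there

not linearizable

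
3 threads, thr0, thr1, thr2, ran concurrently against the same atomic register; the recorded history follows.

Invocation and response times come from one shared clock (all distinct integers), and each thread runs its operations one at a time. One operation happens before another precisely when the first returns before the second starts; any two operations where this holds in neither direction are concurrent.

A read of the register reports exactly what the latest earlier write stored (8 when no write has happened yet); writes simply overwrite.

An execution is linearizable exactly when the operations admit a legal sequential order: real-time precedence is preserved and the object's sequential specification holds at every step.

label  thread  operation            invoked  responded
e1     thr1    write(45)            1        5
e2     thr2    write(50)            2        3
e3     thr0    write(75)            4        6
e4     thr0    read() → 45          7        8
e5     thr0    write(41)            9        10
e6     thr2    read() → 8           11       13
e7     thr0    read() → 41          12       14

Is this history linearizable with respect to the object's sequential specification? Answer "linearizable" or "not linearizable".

not linearizable

events 1..12 are fine; event 13 — the response of e6 at time 13 — makes the prefix non-linearizable
6 completed operations, 3 real-time-consistent orders — every atomic register replay fails
no escape via the 1 pending operation (e7): every completion choice fails
sample order e1, e2, e3, e4, e5, e6 (pending dropped) stalls at step 4 — e4 read() → 45 has no legal effect
sample order e2, e1, e3, e4, e5, e6 (pending dropped) stalls at step 4 — e4 read() → 45 has no legal effect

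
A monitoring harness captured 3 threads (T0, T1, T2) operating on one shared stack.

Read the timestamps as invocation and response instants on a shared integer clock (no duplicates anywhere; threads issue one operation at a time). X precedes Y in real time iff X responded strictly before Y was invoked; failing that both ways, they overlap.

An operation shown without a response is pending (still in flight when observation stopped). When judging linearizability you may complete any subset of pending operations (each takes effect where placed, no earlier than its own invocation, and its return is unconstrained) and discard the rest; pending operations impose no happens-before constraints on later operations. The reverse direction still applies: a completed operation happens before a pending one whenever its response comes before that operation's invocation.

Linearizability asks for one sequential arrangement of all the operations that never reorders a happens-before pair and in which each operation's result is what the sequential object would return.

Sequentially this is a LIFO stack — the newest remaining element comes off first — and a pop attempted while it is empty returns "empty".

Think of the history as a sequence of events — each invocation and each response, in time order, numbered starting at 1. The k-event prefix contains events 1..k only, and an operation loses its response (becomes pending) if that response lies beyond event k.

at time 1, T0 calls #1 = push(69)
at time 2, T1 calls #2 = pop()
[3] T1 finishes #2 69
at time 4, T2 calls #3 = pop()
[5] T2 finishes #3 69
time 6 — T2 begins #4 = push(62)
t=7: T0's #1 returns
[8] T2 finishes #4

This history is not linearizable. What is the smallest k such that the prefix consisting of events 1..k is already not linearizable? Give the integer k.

events 1..4 are linearizable, e.g. via #1, #2:
after step 1 (#1 push(69) (pending, included)): stack <69>
after step 2 (#2 pop() → 69): stack <>
include event 5 — #3 responding at 5 — and every candidate order breaks
every completion of the 1 pending operation (#1) was checked; none linearizes
for example #2, #3 (pending dropped) fails at step 1: #2 pop() → 69 is not legal there

5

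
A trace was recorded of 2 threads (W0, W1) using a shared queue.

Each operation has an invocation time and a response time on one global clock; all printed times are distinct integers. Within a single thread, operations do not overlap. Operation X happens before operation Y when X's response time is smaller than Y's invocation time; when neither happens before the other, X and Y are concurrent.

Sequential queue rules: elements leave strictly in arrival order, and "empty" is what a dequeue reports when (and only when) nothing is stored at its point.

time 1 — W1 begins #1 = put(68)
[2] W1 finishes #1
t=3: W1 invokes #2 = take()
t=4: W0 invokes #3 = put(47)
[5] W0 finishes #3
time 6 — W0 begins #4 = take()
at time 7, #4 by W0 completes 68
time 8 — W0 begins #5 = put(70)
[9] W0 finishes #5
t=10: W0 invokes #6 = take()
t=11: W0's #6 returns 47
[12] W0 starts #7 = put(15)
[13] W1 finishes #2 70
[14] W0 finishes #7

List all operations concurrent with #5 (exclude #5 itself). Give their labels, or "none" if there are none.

#2

#5 spans [8,9]; an op avoiding the whole window 8..9 is ordered, any other is concurrent
#1 [1,2]: before
#2 [3,13]: concurrent
#3 [4,5]: before
#4 [6,7]: before
#6 [10,11]: after
#7 [12,14]: after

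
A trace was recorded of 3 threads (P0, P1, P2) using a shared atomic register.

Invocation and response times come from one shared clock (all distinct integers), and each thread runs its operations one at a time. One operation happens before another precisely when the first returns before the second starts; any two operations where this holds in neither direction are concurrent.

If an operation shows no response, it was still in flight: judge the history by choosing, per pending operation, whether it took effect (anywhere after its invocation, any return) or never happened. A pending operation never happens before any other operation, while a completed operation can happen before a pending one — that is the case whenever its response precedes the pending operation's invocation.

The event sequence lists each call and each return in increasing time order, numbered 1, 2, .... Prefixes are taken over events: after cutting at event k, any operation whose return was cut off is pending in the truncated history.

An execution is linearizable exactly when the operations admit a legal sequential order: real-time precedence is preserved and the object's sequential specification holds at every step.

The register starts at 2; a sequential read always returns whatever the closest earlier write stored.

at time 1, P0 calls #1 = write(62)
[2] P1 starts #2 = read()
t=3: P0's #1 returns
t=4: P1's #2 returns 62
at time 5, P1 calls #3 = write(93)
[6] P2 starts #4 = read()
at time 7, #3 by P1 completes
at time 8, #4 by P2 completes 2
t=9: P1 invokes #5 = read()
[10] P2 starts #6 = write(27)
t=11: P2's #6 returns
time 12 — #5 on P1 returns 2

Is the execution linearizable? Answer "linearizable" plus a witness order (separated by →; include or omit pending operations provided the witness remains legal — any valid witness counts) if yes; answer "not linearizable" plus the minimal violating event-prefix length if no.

not linearizable — minimal violating prefix: 8 events

through event 7 a valid linearization exists; event 8 (#4 responding at time 8) ends that
4 orders of the 4 completed atomic register ops respect real time; none is legal
for example #1, #2, #3, #4 fails at step 4: #4 read() → 2 is not legal there
for example #1, #2, #4, #3 fails at step 3: #4 read() → 2 is not legal there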